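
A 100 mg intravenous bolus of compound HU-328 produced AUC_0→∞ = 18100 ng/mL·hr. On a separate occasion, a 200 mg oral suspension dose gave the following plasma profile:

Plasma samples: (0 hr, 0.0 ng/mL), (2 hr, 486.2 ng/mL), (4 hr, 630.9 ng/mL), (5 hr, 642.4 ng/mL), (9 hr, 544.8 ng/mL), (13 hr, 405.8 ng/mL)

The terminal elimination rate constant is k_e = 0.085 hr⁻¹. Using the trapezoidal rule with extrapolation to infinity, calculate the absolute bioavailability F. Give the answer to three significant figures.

F = 0.312

Trapezoidal AUC_0→13 (oral suspension):
  [0→2]: (0.0+486.2)/2 × 2 = 486.2
  [2→4]: (486.2+630.9)/2 × 2 = 1117.1
  [4→5]: (630.9+642.4)/2 × 1 = 636.65
  [5→9]: (642.4+544.8)/2 × 4 = 2374.4
  [9→13]: (544.8+405.8)/2 × 4 = 1901.2
  Sum = 6515.55 ng/mL·hr
Tail: C_last/k_e = 405.8/0.085 = 4774.118
AUC_0→∞ (oral suspension) = 6515.55 + 4774.118 = 11289.668 ng/mL·hr
F = (AUC_ev/D_ev)/(AUC_iv/D_iv) = (11289.668/200)/(18100/100) = 56.44834/181 = 0.3119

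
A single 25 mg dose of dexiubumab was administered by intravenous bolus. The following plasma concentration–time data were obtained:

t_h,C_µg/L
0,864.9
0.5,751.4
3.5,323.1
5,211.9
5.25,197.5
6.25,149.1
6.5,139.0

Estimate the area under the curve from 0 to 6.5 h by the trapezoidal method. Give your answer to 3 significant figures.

Trapezoidal AUC_0→6.5:
  [0→0.5]: (864.9+751.4)/2 × 0.5 = 404.075
  [0.5→3.5]: (751.4+323.1)/2 × 3 = 1611.75
  [3.5→5]: (323.1+211.9)/2 × 1.5 = 401.25
  [5→5.25]: (211.9+197.5)/2 × 0.25 = 51.175
  [5.25→6.25]: (197.5+149.1)/2 × 1 = 173.3
  [6.25→6.5]: (149.1+139.0)/2 × 0.25 = 36.0125
  Sum = 2677.5625 µg/L·h

AUC = 2680 µg/L·h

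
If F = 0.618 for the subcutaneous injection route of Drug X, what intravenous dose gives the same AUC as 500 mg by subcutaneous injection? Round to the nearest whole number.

Systemic exposure from an extravascular dose = F × D_ev, so the equivalent IV dose is F × D_ev.
D_iv = F × D_ev = 0.618 × 500 = 309 mg

D_iv = 309 mg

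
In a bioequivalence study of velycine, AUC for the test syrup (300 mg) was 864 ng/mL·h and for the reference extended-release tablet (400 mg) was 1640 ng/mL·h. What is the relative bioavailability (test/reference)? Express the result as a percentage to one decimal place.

F_rel = 70.2%

F_rel = (AUC_test/D_test) / (AUC_ref/D_ref)
      = (864/300) / (1640/400)
      = 2.88 / 4.1 = 0.7024 = 70.24%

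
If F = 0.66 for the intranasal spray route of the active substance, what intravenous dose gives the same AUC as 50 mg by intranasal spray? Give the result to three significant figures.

D_iv = 33.0 mg

Systemic exposure from an extravascular dose = F × D_ev, so the equivalent IV dose is F × D_ev.
D_iv = F × D_ev = 0.66 × 50 = 33 mg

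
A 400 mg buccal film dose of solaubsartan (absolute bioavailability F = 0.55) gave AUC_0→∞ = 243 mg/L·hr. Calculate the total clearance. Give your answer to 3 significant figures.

CL = F × Dose / AUC_0→∞
   = 0.55 × 400 / 243 = 0.90535 L/hr

CL = 0.905 L/hr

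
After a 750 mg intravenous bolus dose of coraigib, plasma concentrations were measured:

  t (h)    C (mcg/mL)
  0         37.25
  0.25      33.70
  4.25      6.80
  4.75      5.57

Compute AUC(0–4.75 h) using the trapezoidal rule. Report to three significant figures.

Trapezoidal AUC_0→4.75:
  [0→0.25]: (37.25+33.70)/2 × 0.25 = 8.86875
  [0.25→4.25]: (33.70+6.80)/2 × 4 = 81.0
  [4.25→4.75]: (6.80+5.57)/2 × 0.5 = 3.0925
  Sum = 92.96125 mcg/mL·h

AUC = 93.0 mcg/mL·h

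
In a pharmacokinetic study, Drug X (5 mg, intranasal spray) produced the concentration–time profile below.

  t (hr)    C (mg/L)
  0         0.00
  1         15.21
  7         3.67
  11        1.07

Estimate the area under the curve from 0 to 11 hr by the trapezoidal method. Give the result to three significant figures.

AUC = 73.7 mg/L·hr

Trapezoidal AUC_0→11:
  [0→1]: (0.00+15.21)/2 × 1 = 7.605
  [1→7]: (15.21+3.67)/2 × 6 = 56.64
  [7→11]: (3.67+1.07)/2 × 4 = 9.48
  Sum = 73.725 mg/L·hr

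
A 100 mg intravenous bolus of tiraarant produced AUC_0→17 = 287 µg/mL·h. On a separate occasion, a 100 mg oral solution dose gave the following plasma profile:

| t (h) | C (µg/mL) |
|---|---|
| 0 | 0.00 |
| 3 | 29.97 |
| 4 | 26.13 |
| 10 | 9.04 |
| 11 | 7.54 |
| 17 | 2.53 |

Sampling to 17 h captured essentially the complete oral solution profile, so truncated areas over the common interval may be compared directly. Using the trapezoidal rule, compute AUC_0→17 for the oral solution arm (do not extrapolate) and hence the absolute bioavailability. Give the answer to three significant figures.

F = 0.756

Trapezoidal AUC_0→17 (oral solution):
  [0→3]: (0.00+29.97)/2 × 3 = 44.955
  [3→4]: (29.97+26.13)/2 × 1 = 28.05
  [4→10]: (26.13+9.04)/2 × 6 = 105.51
  [10→11]: (9.04+7.54)/2 × 1 = 8.29
  [11→17]: (7.54+2.53)/2 × 6 = 30.21
  Sum = 217.015 µg/mL·h
F = (AUC_ev/D_ev)/(AUC_iv/D_iv) = (217.015/100)/(287/100) = 2.17015/2.87 = 0.7561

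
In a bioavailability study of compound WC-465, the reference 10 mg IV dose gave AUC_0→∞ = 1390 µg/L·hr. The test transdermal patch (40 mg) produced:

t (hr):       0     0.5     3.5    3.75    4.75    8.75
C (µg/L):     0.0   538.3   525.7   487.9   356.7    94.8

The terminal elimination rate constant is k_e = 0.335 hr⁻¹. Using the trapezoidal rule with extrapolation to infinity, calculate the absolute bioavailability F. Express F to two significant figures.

F = 0.62

Trapezoidal AUC_0→8.75 (transdermal patch):
  [0→0.5]: (0.0+538.3)/2 × 0.5 = 134.575
  [0.5→3.5]: (538.3+525.7)/2 × 3 = 1596.0
  [3.5→3.75]: (525.7+487.9)/2 × 0.25 = 126.7
  [3.75→4.75]: (487.9+356.7)/2 × 1 = 422.3
  [4.75→8.75]: (356.7+94.8)/2 × 4 = 903.0
  Sum = 3182.575 µg/L·hr
Tail: C_last/k_e = 94.8/0.335 = 282.985
AUC_0→∞ (transdermal patch) = 3182.575 + 282.985 = 3465.56 µg/L·hr
F = (AUC_ev/D_ev)/(AUC_iv/D_iv) = (3465.56/40)/(1390/10) = 86.639/139 = 0.6233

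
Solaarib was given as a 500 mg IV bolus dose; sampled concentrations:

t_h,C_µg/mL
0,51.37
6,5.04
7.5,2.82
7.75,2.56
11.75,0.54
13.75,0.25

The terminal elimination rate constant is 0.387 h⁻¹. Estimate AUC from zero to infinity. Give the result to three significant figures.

Trapezoidal AUC_0→13.75:
  [0→6]: (51.37+5.04)/2 × 6 = 169.23
  [6→7.5]: (5.04+2.82)/2 × 1.5 = 5.895
  [7.5→7.75]: (2.82+2.56)/2 × 0.25 = 0.6725
  [7.75→11.75]: (2.56+0.54)/2 × 4 = 6.2
  [11.75→13.75]: (0.54+0.25)/2 × 2 = 0.79
  Sum = 182.7875 µg/mL·h
Extrapolated tail: C_last / k_e = 0.25 / 0.387 = 0.646
AUC_0→∞ = 182.7875 + 0.646 = 183.4335 µg/mL·h

AUC = 183 µg/mL·h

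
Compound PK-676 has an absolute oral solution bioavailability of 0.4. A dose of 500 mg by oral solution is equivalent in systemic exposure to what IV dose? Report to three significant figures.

Systemic exposure from an extravascular dose = F × D_ev, so the equivalent IV dose is F × D_ev.
D_iv = F × D_ev = 0.4 × 500 = 200 mg

D_iv = 200 mg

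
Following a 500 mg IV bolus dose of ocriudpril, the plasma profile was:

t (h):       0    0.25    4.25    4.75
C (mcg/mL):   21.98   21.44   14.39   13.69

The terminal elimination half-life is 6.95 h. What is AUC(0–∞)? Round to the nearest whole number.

Trapezoidal AUC_0→4.75:
  [0→0.25]: (21.98+21.44)/2 × 0.25 = 5.4275
  [0.25→4.25]: (21.44+14.39)/2 × 4 = 71.66
  [4.25→4.75]: (14.39+13.69)/2 × 0.5 = 7.02
  Sum = 84.1075 mcg/mL·h
k_e = ln2 / t½ = 0.693147 / 6.95 = 0.0997 h^-1
Extrapolated tail: C_last / k_e = 13.69 / 0.0997 = 137.312
AUC_0→∞ = 84.1075 + 137.312 = 221.4195 mcg/mL·h

AUC = 221 mcg/mL·h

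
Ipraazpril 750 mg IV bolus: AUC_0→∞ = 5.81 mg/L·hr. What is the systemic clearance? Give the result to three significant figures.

CL = 129 L/hr

CL = Dose_iv / AUC_0→∞
   = 750 / 5.81 = 129.088 L/hr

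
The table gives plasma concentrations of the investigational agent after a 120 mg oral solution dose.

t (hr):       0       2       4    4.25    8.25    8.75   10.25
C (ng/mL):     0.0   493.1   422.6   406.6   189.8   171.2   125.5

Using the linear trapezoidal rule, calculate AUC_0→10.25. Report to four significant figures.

AUC = 3018 ng/mL·hr

Trapezoidal AUC_0→10.25:
  [0→2]: (0.0+493.1)/2 × 2 = 493.1
  [2→4]: (493.1+422.6)/2 × 2 = 915.7
  [4→4.25]: (422.6+406.6)/2 × 0.25 = 103.65
  [4.25→8.25]: (406.6+189.8)/2 × 4 = 1192.8
  [8.25→8.75]: (189.8+171.2)/2 × 0.5 = 90.25
  [8.75→10.25]: (171.2+125.5)/2 × 1.5 = 222.525
  Sum = 3018.025 ng/mL·hr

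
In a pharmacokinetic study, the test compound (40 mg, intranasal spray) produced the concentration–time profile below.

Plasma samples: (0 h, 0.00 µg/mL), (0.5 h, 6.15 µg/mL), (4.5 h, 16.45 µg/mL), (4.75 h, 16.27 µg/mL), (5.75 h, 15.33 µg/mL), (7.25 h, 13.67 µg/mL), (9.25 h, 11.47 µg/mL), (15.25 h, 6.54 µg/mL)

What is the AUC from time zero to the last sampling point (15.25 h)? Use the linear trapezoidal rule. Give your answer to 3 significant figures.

AUC = 168 µg/mL·h

Trapezoidal AUC_0→15.25:
  [0→0.5]: (0.00+6.15)/2 × 0.5 = 1.5375
  [0.5→4.5]: (6.15+16.45)/2 × 4 = 45.2
  [4.5→4.75]: (16.45+16.27)/2 × 0.25 = 4.09
  [4.75→5.75]: (16.27+15.33)/2 × 1 = 15.8
  [5.75→7.25]: (15.33+13.67)/2 × 1.5 = 21.75
  [7.25→9.25]: (13.67+11.47)/2 × 2 = 25.14
  [9.25→15.25]: (11.47+6.54)/2 × 6 = 54.03
  Sum = 167.5475 µg/mL·h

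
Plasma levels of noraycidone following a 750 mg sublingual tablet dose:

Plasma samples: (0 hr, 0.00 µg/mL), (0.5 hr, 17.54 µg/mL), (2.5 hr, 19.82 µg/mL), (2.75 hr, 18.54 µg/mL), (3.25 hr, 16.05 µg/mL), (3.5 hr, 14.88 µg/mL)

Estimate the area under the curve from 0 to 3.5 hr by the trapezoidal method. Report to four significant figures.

Trapezoidal AUC_0→3.5:
  [0→0.5]: (0.00+17.54)/2 × 0.5 = 4.385
  [0.5→2.5]: (17.54+19.82)/2 × 2 = 37.36
  [2.5→2.75]: (19.82+18.54)/2 × 0.25 = 4.795
  [2.75→3.25]: (18.54+16.05)/2 × 0.5 = 8.6475
  [3.25→3.5]: (16.05+14.88)/2 × 0.25 = 3.86625
  Sum = 59.05375 µg/mL·hr

AUC = 59.05 µg/mL·hr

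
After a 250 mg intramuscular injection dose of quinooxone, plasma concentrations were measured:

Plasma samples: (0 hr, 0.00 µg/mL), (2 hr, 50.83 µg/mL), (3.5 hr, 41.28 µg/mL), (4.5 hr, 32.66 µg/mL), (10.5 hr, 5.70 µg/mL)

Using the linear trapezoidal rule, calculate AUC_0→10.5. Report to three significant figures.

Trapezoidal AUC_0→10.5:
  [0→2]: (0.00+50.83)/2 × 2 = 50.83
  [2→3.5]: (50.83+41.28)/2 × 1.5 = 69.0825
  [3.5→4.5]: (41.28+32.66)/2 × 1 = 36.97
  [4.5→10.5]: (32.66+5.70)/2 × 6 = 115.08
  Sum = 271.9625 µg/mL·hr

AUC = 272 µg/mL·hr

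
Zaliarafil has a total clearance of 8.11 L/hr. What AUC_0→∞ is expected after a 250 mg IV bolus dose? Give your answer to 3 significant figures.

AUC_0→∞ = Dose_iv / CL
        = 250 / 8.11 = 30.8261 mg/L·hr

AUC = 30.8 mg/L·hr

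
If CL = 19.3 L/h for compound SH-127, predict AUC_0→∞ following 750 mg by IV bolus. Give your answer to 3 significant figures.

AUC_0→∞ = Dose_iv / CL
        = 750 / 19.3 = 38.8601 mg/L·h

AUC = 38.9 mg/L·h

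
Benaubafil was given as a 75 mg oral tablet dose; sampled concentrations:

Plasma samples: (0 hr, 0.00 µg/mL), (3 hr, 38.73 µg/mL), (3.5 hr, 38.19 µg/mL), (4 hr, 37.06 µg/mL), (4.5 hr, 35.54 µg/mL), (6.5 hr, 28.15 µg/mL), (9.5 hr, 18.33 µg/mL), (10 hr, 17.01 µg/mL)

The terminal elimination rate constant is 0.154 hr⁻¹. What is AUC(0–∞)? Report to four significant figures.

Trapezoidal AUC_0→10:
  [0→3]: (0.00+38.73)/2 × 3 = 58.095
  [3→3.5]: (38.73+38.19)/2 × 0.5 = 19.23
  [3.5→4]: (38.19+37.06)/2 × 0.5 = 18.8125
  [4→4.5]: (37.06+35.54)/2 × 0.5 = 18.15
  [4.5→6.5]: (35.54+28.15)/2 × 2 = 63.69
  [6.5→9.5]: (28.15+18.33)/2 × 3 = 69.72
  [9.5→10]: (18.33+17.01)/2 × 0.5 = 8.835
  Sum = 256.5325 µg/mL·hr
Extrapolated tail: C_last / k_e = 17.01 / 0.154 = 110.455
AUC_0→∞ = 256.5325 + 110.455 = 366.9875 µg/mL·hr

AUC = 367.0 µg/mL·hr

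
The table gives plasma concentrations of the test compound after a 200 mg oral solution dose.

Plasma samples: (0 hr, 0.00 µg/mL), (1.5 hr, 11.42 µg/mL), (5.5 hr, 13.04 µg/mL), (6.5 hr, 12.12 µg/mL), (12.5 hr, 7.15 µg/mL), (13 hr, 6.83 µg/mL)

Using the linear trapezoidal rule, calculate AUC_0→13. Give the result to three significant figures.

Trapezoidal AUC_0→13:
  [0→1.5]: (0.00+11.42)/2 × 1.5 = 8.565
  [1.5→5.5]: (11.42+13.04)/2 × 4 = 48.92
  [5.5→6.5]: (13.04+12.12)/2 × 1 = 12.58
  [6.5→12.5]: (12.12+7.15)/2 × 6 = 57.81
  [12.5→13]: (7.15+6.83)/2 × 0.5 = 3.495
  Sum = 131.37 µg/mL·hr

AUC = 131 µg/mL·hr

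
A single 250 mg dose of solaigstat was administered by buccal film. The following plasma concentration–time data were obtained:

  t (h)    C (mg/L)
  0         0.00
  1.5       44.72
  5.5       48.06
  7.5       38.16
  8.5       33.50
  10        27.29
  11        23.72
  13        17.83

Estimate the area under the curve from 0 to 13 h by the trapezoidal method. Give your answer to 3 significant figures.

Trapezoidal AUC_0→13:
  [0→1.5]: (0.00+44.72)/2 × 1.5 = 33.54
  [1.5→5.5]: (44.72+48.06)/2 × 4 = 185.56
  [5.5→7.5]: (48.06+38.16)/2 × 2 = 86.22
  [7.5→8.5]: (38.16+33.50)/2 × 1 = 35.83
  [8.5→10]: (33.50+27.29)/2 × 1.5 = 45.5925
  [10→11]: (27.29+23.72)/2 × 1 = 25.505
  [11→13]: (23.72+17.83)/2 × 2 = 41.55
  Sum = 453.7975 mg/L·h

AUC = 454 mg/L·h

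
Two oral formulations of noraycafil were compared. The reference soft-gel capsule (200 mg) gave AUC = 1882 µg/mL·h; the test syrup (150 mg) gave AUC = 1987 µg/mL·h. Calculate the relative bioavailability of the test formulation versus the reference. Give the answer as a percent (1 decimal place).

F_rel = 140.8%

F_rel = (AUC_test/D_test) / (AUC_ref/D_ref)
      = (1987/150) / (1882/200)
      = 13.2467 / 9.41 = 1.4077 = 140.77%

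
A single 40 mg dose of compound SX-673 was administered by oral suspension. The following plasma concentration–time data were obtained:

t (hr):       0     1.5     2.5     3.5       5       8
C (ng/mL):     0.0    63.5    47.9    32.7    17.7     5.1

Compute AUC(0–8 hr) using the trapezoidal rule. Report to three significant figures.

Trapezoidal AUC_0→8:
  [0→1.5]: (0.0+63.5)/2 × 1.5 = 47.625
  [1.5→2.5]: (63.5+47.9)/2 × 1 = 55.7
  [2.5→3.5]: (47.9+32.7)/2 × 1 = 40.3
  [3.5→5]: (32.7+17.7)/2 × 1.5 = 37.8
  [5→8]: (17.7+5.1)/2 × 3 = 34.2
  Sum = 215.625 ng/mL·hr

AUC = 216 ng/mL·hr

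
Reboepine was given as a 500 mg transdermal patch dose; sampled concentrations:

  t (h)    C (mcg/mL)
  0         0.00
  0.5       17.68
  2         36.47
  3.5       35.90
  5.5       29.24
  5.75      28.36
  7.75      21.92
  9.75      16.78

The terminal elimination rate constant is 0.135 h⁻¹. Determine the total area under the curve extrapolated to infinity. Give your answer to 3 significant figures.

AUC = 385 mcg/mL·h

Trapezoidal AUC_0→9.75:
  [0→0.5]: (0.00+17.68)/2 × 0.5 = 4.42
  [0.5→2]: (17.68+36.47)/2 × 1.5 = 40.6125
  [2→3.5]: (36.47+35.90)/2 × 1.5 = 54.2775
  [3.5→5.5]: (35.90+29.24)/2 × 2 = 65.14
  [5.5→5.75]: (29.24+28.36)/2 × 0.25 = 7.2
  [5.75→7.75]: (28.36+21.92)/2 × 2 = 50.28
  [7.75→9.75]: (21.92+16.78)/2 × 2 = 38.7
  Sum = 260.63 mcg/mL·h
Extrapolated tail: C_last / k_e = 16.78 / 0.135 = 124.296
AUC_0→∞ = 260.63 + 124.296 = 384.926 mcg/mL·h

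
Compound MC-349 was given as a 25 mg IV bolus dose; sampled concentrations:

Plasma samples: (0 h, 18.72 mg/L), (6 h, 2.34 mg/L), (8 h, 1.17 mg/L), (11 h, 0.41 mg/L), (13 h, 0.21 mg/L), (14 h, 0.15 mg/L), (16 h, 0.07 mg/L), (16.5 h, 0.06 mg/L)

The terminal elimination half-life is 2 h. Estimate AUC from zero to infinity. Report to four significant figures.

AUC = 70.29 mg/L·h

Trapezoidal AUC_0→16.5:
  [0→6]: (18.72+2.34)/2 × 6 = 63.18
  [6→8]: (2.34+1.17)/2 × 2 = 3.51
  [8→11]: (1.17+0.41)/2 × 3 = 2.37
  [11→13]: (0.41+0.21)/2 × 2 = 0.62
  [13→14]: (0.21+0.15)/2 × 1 = 0.18
  [14→16]: (0.15+0.07)/2 × 2 = 0.22
  [16→16.5]: (0.07+0.06)/2 × 0.5 = 0.0325
  Sum = 70.1125 mg/L·h
k_e = ln2 / t½ = 0.693147 / 2 = 0.3466 h^-1
Extrapolated tail: C_last / k_e = 0.06 / 0.3466 = 0.173
AUC_0→∞ = 70.1125 + 0.173 = 70.2855 mg/L·h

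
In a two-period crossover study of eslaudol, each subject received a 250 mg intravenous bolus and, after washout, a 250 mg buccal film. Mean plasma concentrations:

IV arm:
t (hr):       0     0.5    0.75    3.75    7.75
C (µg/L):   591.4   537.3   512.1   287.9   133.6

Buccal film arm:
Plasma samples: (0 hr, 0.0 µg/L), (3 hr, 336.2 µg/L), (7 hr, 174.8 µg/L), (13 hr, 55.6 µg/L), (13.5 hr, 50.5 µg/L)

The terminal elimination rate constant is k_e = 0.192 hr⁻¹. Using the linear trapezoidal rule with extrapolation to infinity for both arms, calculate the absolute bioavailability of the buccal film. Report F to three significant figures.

Trapezoidal AUC_0→7.75 (IV):
  [0→0.5]: (591.4+537.3)/2 × 0.5 = 282.175
  [0.5→0.75]: (537.3+512.1)/2 × 0.25 = 131.175
  [0.75→3.75]: (512.1+287.9)/2 × 3 = 1200.0
  [3.75→7.75]: (287.9+133.6)/2 × 4 = 843.0
  Sum = 2456.35 µg/L·hr
IV tail: 133.6/0.192 = 695.833; AUC_iv,0→∞ = 2456.35 + 695.833 = 3152.183 µg/L·hr
Trapezoidal AUC_0→13.5 (buccal film):
  [0→3]: (0.0+336.2)/2 × 3 = 504.3
  [3→7]: (336.2+174.8)/2 × 4 = 1022.0
  [7→13]: (174.8+55.6)/2 × 6 = 691.2
  [13→13.5]: (55.6+50.5)/2 × 0.5 = 26.525
  Sum = 2244.025 µg/L·hr
buccal film tail: 50.5/0.192 = 263.021; AUC_ev,0→∞ = 2244.025 + 263.021 = 2507.046 µg/L·hr
F = (AUC_ev/D_ev)/(AUC_iv/D_iv) = (2507.046/250)/(3152.183/250) = 10.028184/12.608732 = 0.7953

F = 0.795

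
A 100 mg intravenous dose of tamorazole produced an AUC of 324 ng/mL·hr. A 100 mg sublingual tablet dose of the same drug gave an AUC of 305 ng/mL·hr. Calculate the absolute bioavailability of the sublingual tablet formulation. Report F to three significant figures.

F = 0.941

F = (AUC_ev / D_ev) / (AUC_iv / D_iv)
  = (305/100) / (324/100)
  = 3.05 / 3.24 = 0.9414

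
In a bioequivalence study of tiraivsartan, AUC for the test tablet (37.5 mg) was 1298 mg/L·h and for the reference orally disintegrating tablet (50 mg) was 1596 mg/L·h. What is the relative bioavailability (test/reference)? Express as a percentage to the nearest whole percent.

F_rel = 108%

F_rel = (AUC_test/D_test) / (AUC_ref/D_ref)
      = (1298/37.5) / (1596/50)
      = 34.6133 / 31.92 = 1.0844 = 108.44%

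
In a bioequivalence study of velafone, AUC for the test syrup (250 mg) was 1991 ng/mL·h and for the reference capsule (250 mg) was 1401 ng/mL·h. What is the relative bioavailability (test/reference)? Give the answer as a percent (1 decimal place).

F_rel = (AUC_test/D_test) / (AUC_ref/D_ref)
      = (1991/250) / (1401/250)
      = 7.964 / 5.604 = 1.4211 = 142.11%

F_rel = 142.1%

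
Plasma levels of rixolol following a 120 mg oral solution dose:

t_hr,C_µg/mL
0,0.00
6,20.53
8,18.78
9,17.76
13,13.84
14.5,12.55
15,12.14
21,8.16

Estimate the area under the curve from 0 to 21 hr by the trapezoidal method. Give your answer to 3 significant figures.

Trapezoidal AUC_0→21:
  [0→6]: (0.00+20.53)/2 × 6 = 61.59
  [6→8]: (20.53+18.78)/2 × 2 = 39.31
  [8→9]: (18.78+17.76)/2 × 1 = 18.27
  [9→13]: (17.76+13.84)/2 × 4 = 63.2
  [13→14.5]: (13.84+12.55)/2 × 1.5 = 19.7925
  [14.5→15]: (12.55+12.14)/2 × 0.5 = 6.1725
  [15→21]: (12.14+8.16)/2 × 6 = 60.9
  Sum = 269.235 µg/mL·hr

AUC = 269 µg/mL·hr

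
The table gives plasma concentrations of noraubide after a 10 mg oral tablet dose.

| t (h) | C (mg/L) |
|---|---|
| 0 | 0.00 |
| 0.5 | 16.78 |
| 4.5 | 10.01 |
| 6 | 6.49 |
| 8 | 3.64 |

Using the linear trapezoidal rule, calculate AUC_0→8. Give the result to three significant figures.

AUC = 80.3 mg/L·h

Trapezoidal AUC_0→8:
  [0→0.5]: (0.00+16.78)/2 × 0.5 = 4.195
  [0.5→4.5]: (16.78+10.01)/2 × 4 = 53.58
  [4.5→6]: (10.01+6.49)/2 × 1.5 = 12.375
  [6→8]: (6.49+3.64)/2 × 2 = 10.13
  Sum = 80.28 mg/L·h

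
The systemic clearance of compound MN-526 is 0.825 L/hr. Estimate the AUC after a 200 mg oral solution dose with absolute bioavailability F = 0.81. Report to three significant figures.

AUC_0→∞ = F × Dose / CL
        = 0.81 × 200 / 0.825 = 196.364 mg/L·hr

AUC = 196 mg/L·hr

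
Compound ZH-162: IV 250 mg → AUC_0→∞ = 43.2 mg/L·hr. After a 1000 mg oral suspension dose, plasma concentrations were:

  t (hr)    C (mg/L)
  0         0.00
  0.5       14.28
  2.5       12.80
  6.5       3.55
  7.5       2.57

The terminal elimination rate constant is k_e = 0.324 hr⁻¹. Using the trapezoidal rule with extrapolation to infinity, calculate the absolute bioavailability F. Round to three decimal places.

F = 0.430

Trapezoidal AUC_0→7.5 (oral suspension):
  [0→0.5]: (0.00+14.28)/2 × 0.5 = 3.57
  [0.5→2.5]: (14.28+12.80)/2 × 2 = 27.08
  [2.5→6.5]: (12.80+3.55)/2 × 4 = 32.7
  [6.5→7.5]: (3.55+2.57)/2 × 1 = 3.06
  Sum = 66.41 mg/L·hr
Tail: C_last/k_e = 2.57/0.324 = 7.932
AUC_0→∞ (oral suspension) = 66.41 + 7.932 = 74.342 mg/L·hr
F = (AUC_ev/D_ev)/(AUC_iv/D_iv) = (74.342/1000)/(43.2/250) = 0.074342/0.1728 = 0.4302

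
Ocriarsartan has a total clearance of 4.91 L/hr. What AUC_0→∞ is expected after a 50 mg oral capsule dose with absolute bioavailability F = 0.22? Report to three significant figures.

AUC = 2.24 mg/L·hr

AUC_0→∞ = F × Dose / CL
        = 0.22 × 50 / 4.91 = 2.24033 mg/L·hr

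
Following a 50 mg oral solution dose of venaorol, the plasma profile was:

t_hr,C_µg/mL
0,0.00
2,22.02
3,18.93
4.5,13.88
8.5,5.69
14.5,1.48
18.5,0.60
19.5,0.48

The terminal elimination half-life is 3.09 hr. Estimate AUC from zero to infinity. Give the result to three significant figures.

Trapezoidal AUC_0→19.5:
  [0→2]: (0.00+22.02)/2 × 2 = 22.02
  [2→3]: (22.02+18.93)/2 × 1 = 20.475
  [3→4.5]: (18.93+13.88)/2 × 1.5 = 24.6075
  [4.5→8.5]: (13.88+5.69)/2 × 4 = 39.14
  [8.5→14.5]: (5.69+1.48)/2 × 6 = 21.51
  [14.5→18.5]: (1.48+0.60)/2 × 4 = 4.16
  [18.5→19.5]: (0.60+0.48)/2 × 1 = 0.54
  Sum = 132.4525 µg/mL·hr
k_e = ln2 / t½ = 0.693147 / 3.09 = 0.2243 hr^-1
Extrapolated tail: C_last / k_e = 0.48 / 0.2243 = 2.140
AUC_0→∞ = 132.4525 + 2.140 = 134.5925 µg/mL·hr

AUC = 135 µg/mL·hr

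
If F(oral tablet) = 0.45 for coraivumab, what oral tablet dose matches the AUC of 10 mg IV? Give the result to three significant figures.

D_oral = 22.2 mg

For equal systemic exposure: F × D_ev = D_iv
D_ev = D_iv / F = 10 / 0.45 = 22.2222 mg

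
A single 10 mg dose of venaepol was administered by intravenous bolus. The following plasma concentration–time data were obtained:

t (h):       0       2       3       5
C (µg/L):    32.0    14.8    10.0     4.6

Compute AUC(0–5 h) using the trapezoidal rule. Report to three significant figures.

Trapezoidal AUC_0→5:
  [0→2]: (32.0+14.8)/2 × 2 = 46.8
  [2→3]: (14.8+10.0)/2 × 1 = 12.4
  [3→5]: (10.0+4.6)/2 × 2 = 14.6
  Sum = 73.8 µg/L·h

AUC = 73.8 µg/L·h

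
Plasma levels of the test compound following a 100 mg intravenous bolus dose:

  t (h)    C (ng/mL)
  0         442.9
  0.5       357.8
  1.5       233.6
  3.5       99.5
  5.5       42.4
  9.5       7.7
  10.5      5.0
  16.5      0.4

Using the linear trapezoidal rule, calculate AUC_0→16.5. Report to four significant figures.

AUC = 1094 ng/mL·h

Trapezoidal AUC_0→16.5:
  [0→0.5]: (442.9+357.8)/2 × 0.5 = 200.175
  [0.5→1.5]: (357.8+233.6)/2 × 1 = 295.7
  [1.5→3.5]: (233.6+99.5)/2 × 2 = 333.1
  [3.5→5.5]: (99.5+42.4)/2 × 2 = 141.9
  [5.5→9.5]: (42.4+7.7)/2 × 4 = 100.2
  [9.5→10.5]: (7.7+5.0)/2 × 1 = 6.35
  [10.5→16.5]: (5.0+0.4)/2 × 6 = 16.2
  Sum = 1093.625 ng/mL·h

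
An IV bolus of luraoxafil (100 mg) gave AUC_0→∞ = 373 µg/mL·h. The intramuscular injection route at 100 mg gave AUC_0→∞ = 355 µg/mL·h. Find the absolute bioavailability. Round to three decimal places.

F = 0.952

F = (AUC_ev / D_ev) / (AUC_iv / D_iv)
  = (355/100) / (373/100)
  = 3.55 / 3.73 = 0.9517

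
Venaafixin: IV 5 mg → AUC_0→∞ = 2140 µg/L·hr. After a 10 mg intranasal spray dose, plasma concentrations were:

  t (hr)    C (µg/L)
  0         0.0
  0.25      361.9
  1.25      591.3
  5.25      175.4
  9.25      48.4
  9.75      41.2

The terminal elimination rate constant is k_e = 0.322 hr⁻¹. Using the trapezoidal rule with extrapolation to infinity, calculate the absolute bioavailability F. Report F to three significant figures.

Trapezoidal AUC_0→9.75 (intranasal spray):
  [0→0.25]: (0.0+361.9)/2 × 0.25 = 45.2375
  [0.25→1.25]: (361.9+591.3)/2 × 1 = 476.6
  [1.25→5.25]: (591.3+175.4)/2 × 4 = 1533.4
  [5.25→9.25]: (175.4+48.4)/2 × 4 = 447.6
  [9.25→9.75]: (48.4+41.2)/2 × 0.5 = 22.4
  Sum = 2525.2375 µg/L·hr
Tail: C_last/k_e = 41.2/0.322 = 127.950
AUC_0→∞ (intranasal spray) = 2525.2375 + 127.950 = 2653.1875 µg/L·hr
F = (AUC_ev/D_ev)/(AUC_iv/D_iv) = (2653.1875/10)/(2140/5) = 265.31875/428 = 0.6199

F = 0.620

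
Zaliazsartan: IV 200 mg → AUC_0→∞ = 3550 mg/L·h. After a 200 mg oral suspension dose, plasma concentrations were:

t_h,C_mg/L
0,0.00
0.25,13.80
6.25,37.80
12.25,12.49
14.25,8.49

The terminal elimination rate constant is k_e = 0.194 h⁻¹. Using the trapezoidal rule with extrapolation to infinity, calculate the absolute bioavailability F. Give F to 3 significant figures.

Trapezoidal AUC_0→14.25 (oral suspension):
  [0→0.25]: (0.00+13.80)/2 × 0.25 = 1.725
  [0.25→6.25]: (13.80+37.80)/2 × 6 = 154.8
  [6.25→12.25]: (37.80+12.49)/2 × 6 = 150.87
  [12.25→14.25]: (12.49+8.49)/2 × 2 = 20.98
  Sum = 328.375 mg/L·h
Tail: C_last/k_e = 8.49/0.194 = 43.763
AUC_0→∞ (oral suspension) = 328.375 + 43.763 = 372.138 mg/L·h
F = (AUC_ev/D_ev)/(AUC_iv/D_iv) = (372.138/200)/(3550/200) = 1.86069/17.75 = 0.1048

F = 0.105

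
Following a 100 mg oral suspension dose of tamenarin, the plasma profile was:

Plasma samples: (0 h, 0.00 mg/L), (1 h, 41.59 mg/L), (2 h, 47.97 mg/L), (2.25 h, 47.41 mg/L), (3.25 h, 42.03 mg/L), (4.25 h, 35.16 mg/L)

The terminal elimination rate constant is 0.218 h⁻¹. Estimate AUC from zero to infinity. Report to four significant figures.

AUC = 322.1 mg/L·h

Trapezoidal AUC_0→4.25:
  [0→1]: (0.00+41.59)/2 × 1 = 20.795
  [1→2]: (41.59+47.97)/2 × 1 = 44.78
  [2→2.25]: (47.97+47.41)/2 × 0.25 = 11.9225
  [2.25→3.25]: (47.41+42.03)/2 × 1 = 44.72
  [3.25→4.25]: (42.03+35.16)/2 × 1 = 38.595
  Sum = 160.8125 mg/L·h
Extrapolated tail: C_last / k_e = 35.16 / 0.218 = 161.284
AUC_0→∞ = 160.8125 + 161.284 = 322.0965 mg/L·h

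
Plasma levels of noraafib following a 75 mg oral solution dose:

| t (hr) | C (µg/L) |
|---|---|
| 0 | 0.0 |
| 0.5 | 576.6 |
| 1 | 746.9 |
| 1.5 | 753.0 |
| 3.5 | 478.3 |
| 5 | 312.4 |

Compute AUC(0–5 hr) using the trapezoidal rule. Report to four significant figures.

Trapezoidal AUC_0→5:
  [0→0.5]: (0.0+576.6)/2 × 0.5 = 144.15
  [0.5→1]: (576.6+746.9)/2 × 0.5 = 330.875
  [1→1.5]: (746.9+753.0)/2 × 0.5 = 374.975
  [1.5→3.5]: (753.0+478.3)/2 × 2 = 1231.3
  [3.5→5]: (478.3+312.4)/2 × 1.5 = 593.025
  Sum = 2674.325 µg/L·hr

AUC = 2674 µg/L·hr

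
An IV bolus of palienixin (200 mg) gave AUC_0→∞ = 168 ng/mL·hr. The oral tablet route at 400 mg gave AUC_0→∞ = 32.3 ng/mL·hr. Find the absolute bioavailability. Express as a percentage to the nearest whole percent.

F = (AUC_ev / D_ev) / (AUC_iv / D_iv)
  = (32.3/400) / (168/200)
  = 0.08075 / 0.84 = 0.0961
  = 9.61%

F = 10%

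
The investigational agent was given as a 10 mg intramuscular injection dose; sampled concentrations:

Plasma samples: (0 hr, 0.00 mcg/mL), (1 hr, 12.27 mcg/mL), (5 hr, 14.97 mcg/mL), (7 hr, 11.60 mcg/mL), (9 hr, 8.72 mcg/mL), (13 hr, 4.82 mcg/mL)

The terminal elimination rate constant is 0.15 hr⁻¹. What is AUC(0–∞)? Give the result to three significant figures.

Trapezoidal AUC_0→13:
  [0→1]: (0.00+12.27)/2 × 1 = 6.135
  [1→5]: (12.27+14.97)/2 × 4 = 54.48
  [5→7]: (14.97+11.60)/2 × 2 = 26.57
  [7→9]: (11.60+8.72)/2 × 2 = 20.32
  [9→13]: (8.72+4.82)/2 × 4 = 27.08
  Sum = 134.585 mcg/mL·hr
Extrapolated tail: C_last / k_e = 4.82 / 0.15 = 32.133
AUC_0→∞ = 134.585 + 32.133 = 166.718 mcg/mL·hr

AUC = 167 mcg/mL·hr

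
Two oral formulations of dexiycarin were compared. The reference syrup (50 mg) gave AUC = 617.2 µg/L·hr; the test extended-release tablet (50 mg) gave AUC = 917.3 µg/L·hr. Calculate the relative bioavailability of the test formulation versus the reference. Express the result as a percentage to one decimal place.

F_rel = (AUC_test/D_test) / (AUC_ref/D_ref)
      = (917.3/50) / (617.2/50)
      = 18.346 / 12.344 = 1.4862 = 148.62%

F_rel = 148.6%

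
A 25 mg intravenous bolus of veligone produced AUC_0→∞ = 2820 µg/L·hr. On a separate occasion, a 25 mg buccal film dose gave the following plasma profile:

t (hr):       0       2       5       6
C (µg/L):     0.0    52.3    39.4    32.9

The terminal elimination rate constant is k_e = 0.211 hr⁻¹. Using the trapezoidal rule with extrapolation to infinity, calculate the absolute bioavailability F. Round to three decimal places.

Trapezoidal AUC_0→6 (buccal film):
  [0→2]: (0.0+52.3)/2 × 2 = 52.3
  [2→5]: (52.3+39.4)/2 × 3 = 137.55
  [5→6]: (39.4+32.9)/2 × 1 = 36.15
  Sum = 226.0 µg/L·hr
Tail: C_last/k_e = 32.9/0.211 = 155.924
AUC_0→∞ (buccal film) = 226.0 + 155.924 = 381.924 µg/L·hr
F = (AUC_ev/D_ev)/(AUC_iv/D_iv) = (381.924/25)/(2820/25) = 15.27696/112.8 = 0.1354

F = 0.135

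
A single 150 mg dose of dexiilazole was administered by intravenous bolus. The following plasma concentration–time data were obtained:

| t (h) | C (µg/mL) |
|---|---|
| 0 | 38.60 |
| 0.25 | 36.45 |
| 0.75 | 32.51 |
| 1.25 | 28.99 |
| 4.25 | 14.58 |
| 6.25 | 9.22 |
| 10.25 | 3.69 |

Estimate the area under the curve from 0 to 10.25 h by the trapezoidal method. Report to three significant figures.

Trapezoidal AUC_0→10.25:
  [0→0.25]: (38.60+36.45)/2 × 0.25 = 9.38125
  [0.25→0.75]: (36.45+32.51)/2 × 0.5 = 17.24
  [0.75→1.25]: (32.51+28.99)/2 × 0.5 = 15.375
  [1.25→4.25]: (28.99+14.58)/2 × 3 = 65.355
  [4.25→6.25]: (14.58+9.22)/2 × 2 = 23.8
  [6.25→10.25]: (9.22+3.69)/2 × 4 = 25.82
  Sum = 156.97125 µg/mL·h

AUC = 157 µg/mL·h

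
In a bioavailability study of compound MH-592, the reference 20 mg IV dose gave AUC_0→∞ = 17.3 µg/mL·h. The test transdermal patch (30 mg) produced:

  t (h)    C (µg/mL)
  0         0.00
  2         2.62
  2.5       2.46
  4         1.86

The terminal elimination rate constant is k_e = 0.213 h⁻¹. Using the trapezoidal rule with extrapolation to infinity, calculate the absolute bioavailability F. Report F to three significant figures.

F = 0.611

Trapezoidal AUC_0→4 (transdermal patch):
  [0→2]: (0.00+2.62)/2 × 2 = 2.62
  [2→2.5]: (2.62+2.46)/2 × 0.5 = 1.27
  [2.5→4]: (2.46+1.86)/2 × 1.5 = 3.24
  Sum = 7.13 µg/mL·h
Tail: C_last/k_e = 1.86/0.213 = 8.732
AUC_0→∞ (transdermal patch) = 7.13 + 8.732 = 15.862 µg/mL·h
F = (AUC_ev/D_ev)/(AUC_iv/D_iv) = (15.862/30)/(17.3/20) = 0.528733/0.865 = 0.6113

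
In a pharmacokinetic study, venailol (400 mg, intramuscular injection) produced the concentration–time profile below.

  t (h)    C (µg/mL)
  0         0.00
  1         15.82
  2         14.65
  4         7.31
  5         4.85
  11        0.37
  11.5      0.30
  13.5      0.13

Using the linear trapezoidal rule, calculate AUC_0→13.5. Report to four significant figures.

Trapezoidal AUC_0→13.5:
  [0→1]: (0.00+15.82)/2 × 1 = 7.91
  [1→2]: (15.82+14.65)/2 × 1 = 15.235
  [2→4]: (14.65+7.31)/2 × 2 = 21.96
  [4→5]: (7.31+4.85)/2 × 1 = 6.08
  [5→11]: (4.85+0.37)/2 × 6 = 15.66
  [11→11.5]: (0.37+0.30)/2 × 0.5 = 0.1675
  [11.5→13.5]: (0.30+0.13)/2 × 2 = 0.43
  Sum = 67.4425 µg/mL·h

AUC = 67.44 µg/mL·h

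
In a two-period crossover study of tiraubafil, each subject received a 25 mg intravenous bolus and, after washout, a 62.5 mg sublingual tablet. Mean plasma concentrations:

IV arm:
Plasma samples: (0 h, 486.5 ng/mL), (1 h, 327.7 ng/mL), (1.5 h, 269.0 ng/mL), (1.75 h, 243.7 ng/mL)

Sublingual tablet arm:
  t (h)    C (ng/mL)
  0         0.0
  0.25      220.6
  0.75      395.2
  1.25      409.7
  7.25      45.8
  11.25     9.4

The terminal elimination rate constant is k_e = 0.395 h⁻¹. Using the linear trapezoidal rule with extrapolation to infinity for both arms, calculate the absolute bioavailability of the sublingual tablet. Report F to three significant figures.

F = 0.609

Trapezoidal AUC_0→1.75 (IV):
  [0→1]: (486.5+327.7)/2 × 1 = 407.1
  [1→1.5]: (327.7+269.0)/2 × 0.5 = 149.175
  [1.5→1.75]: (269.0+243.7)/2 × 0.25 = 64.0875
  Sum = 620.3625 ng/mL·h
IV tail: 243.7/0.395 = 616.962; AUC_iv,0→∞ = 620.3625 + 616.962 = 1237.3245 ng/mL·h
Trapezoidal AUC_0→11.25 (sublingual tablet):
  [0→0.25]: (0.0+220.6)/2 × 0.25 = 27.575
  [0.25→0.75]: (220.6+395.2)/2 × 0.5 = 153.95
  [0.75→1.25]: (395.2+409.7)/2 × 0.5 = 201.225
  [1.25→7.25]: (409.7+45.8)/2 × 6 = 1366.5
  [7.25→11.25]: (45.8+9.4)/2 × 4 = 110.4
  Sum = 1859.65 ng/mL·h
sublingual tablet tail: 9.4/0.395 = 23.797; AUC_ev,0→∞ = 1859.65 + 23.797 = 1883.447 ng/mL·h
F = (AUC_ev/D_ev)/(AUC_iv/D_iv) = (1883.447/62.5)/(1237.3245/25) = 30.135152/49.49298 = 0.6089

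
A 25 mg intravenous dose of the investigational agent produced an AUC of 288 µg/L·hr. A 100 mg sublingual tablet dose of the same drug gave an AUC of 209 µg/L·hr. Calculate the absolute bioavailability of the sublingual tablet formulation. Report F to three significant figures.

F = 0.181

F = (AUC_ev / D_ev) / (AUC_iv / D_iv)
  = (209/100) / (288/25)
  = 2.09 / 11.52 = 0.1814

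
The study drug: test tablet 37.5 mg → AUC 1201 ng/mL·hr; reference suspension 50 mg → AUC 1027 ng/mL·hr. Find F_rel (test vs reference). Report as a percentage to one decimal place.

F_rel = 155.9%

F_rel = (AUC_test/D_test) / (AUC_ref/D_ref)
      = (1201/37.5) / (1027/50)
      = 32.0267 / 20.54 = 1.5592 = 155.92%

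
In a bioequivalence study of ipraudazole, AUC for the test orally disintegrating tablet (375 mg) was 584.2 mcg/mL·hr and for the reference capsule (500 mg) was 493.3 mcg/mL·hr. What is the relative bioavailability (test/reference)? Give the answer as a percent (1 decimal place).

F_rel = (AUC_test/D_test) / (AUC_ref/D_ref)
      = (584.2/375) / (493.3/500)
      = 1.55787 / 0.9866 = 1.5790 = 157.90%

F_rel = 157.9%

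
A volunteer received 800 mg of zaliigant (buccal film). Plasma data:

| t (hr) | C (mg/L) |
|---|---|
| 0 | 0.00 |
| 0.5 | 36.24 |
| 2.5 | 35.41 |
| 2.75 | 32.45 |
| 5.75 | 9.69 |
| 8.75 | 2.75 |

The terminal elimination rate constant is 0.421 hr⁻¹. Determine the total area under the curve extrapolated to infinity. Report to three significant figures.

Trapezoidal AUC_0→8.75:
  [0→0.5]: (0.00+36.24)/2 × 0.5 = 9.06
  [0.5→2.5]: (36.24+35.41)/2 × 2 = 71.65
  [2.5→2.75]: (35.41+32.45)/2 × 0.25 = 8.4825
  [2.75→5.75]: (32.45+9.69)/2 × 3 = 63.21
  [5.75→8.75]: (9.69+2.75)/2 × 3 = 18.66
  Sum = 171.0625 mg/L·hr
Extrapolated tail: C_last / k_e = 2.75 / 0.421 = 6.532
AUC_0→∞ = 171.0625 + 6.532 = 177.5945 mg/L·hr

AUC = 178 mg/L·hr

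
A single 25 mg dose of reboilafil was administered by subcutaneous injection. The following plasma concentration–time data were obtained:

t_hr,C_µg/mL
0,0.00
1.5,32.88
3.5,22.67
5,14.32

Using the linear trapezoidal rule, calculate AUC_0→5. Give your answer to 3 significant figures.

Trapezoidal AUC_0→5:
  [0→1.5]: (0.00+32.88)/2 × 1.5 = 24.66
  [1.5→3.5]: (32.88+22.67)/2 × 2 = 55.55
  [3.5→5]: (22.67+14.32)/2 × 1.5 = 27.7425
  Sum = 107.9525 µg/mL·hr

AUC = 108 µg/mL·hr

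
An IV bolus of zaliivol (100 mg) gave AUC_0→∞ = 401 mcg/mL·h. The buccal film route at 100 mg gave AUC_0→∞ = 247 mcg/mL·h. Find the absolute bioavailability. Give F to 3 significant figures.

F = (AUC_ev / D_ev) / (AUC_iv / D_iv)
  = (247/100) / (401/100)
  = 2.47 / 4.01 = 0.6160

F = 0.616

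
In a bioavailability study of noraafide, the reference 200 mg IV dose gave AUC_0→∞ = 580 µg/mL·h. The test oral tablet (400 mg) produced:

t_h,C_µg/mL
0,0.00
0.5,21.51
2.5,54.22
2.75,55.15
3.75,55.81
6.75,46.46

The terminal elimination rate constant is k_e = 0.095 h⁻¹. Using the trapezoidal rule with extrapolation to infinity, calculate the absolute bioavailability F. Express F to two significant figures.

F = 0.68

Trapezoidal AUC_0→6.75 (oral tablet):
  [0→0.5]: (0.00+21.51)/2 × 0.5 = 5.3775
  [0.5→2.5]: (21.51+54.22)/2 × 2 = 75.73
  [2.5→2.75]: (54.22+55.15)/2 × 0.25 = 13.67125
  [2.75→3.75]: (55.15+55.81)/2 × 1 = 55.48
  [3.75→6.75]: (55.81+46.46)/2 × 3 = 153.405
  Sum = 303.66375 µg/mL·h
Tail: C_last/k_e = 46.46/0.095 = 489.053
AUC_0→∞ (oral tablet) = 303.66375 + 489.053 = 792.71675 µg/mL·h
F = (AUC_ev/D_ev)/(AUC_iv/D_iv) = (792.71675/400)/(580/200) = 1.98179/2.9 = 0.6834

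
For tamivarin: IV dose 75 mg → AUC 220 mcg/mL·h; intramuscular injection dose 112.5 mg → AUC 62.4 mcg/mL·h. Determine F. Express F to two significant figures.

F = 0.19

F = (AUC_ev / D_ev) / (AUC_iv / D_iv)
  = (62.4/112.5) / (220/75)
  = 0.554667 / 2.93333 = 0.1891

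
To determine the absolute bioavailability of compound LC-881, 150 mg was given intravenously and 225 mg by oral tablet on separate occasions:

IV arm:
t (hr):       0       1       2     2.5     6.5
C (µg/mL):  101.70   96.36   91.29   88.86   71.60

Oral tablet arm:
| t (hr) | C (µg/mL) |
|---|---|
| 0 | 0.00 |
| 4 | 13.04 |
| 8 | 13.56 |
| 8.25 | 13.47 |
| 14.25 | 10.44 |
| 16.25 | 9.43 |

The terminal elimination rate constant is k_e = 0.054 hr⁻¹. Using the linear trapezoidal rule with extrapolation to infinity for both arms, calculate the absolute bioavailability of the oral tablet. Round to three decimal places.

Trapezoidal AUC_0→6.5 (IV):
  [0→1]: (101.70+96.36)/2 × 1 = 99.03
  [1→2]: (96.36+91.29)/2 × 1 = 93.825
  [2→2.5]: (91.29+88.86)/2 × 0.5 = 45.0375
  [2.5→6.5]: (88.86+71.60)/2 × 4 = 320.92
  Sum = 558.8125 µg/mL·hr
IV tail: 71.60/0.054 = 1325.926; AUC_iv,0→∞ = 558.8125 + 1325.926 = 1884.7385 µg/mL·hr
Trapezoidal AUC_0→16.25 (oral tablet):
  [0→4]: (0.00+13.04)/2 × 4 = 26.08
  [4→8]: (13.04+13.56)/2 × 4 = 53.2
  [8→8.25]: (13.56+13.47)/2 × 0.25 = 3.37875
  [8.25→14.25]: (13.47+10.44)/2 × 6 = 71.73
  [14.25→16.25]: (10.44+9.43)/2 × 2 = 19.87
  Sum = 174.25875 µg/mL·hr
oral tablet tail: 9.43/0.054 = 174.630; AUC_ev,0→∞ = 174.25875 + 174.630 = 348.88875 µg/mL·hr
F = (AUC_ev/D_ev)/(AUC_iv/D_iv) = (348.88875/225)/(1884.7385/150) = 1.55062/12.5649 = 0.1234

F = 0.123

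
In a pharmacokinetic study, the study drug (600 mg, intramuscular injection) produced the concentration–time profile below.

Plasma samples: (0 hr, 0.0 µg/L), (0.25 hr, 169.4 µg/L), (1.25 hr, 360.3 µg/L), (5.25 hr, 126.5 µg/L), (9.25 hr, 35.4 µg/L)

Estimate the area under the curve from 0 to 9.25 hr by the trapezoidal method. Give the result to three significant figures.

Trapezoidal AUC_0→9.25:
  [0→0.25]: (0.0+169.4)/2 × 0.25 = 21.175
  [0.25→1.25]: (169.4+360.3)/2 × 1 = 264.85
  [1.25→5.25]: (360.3+126.5)/2 × 4 = 973.6
  [5.25→9.25]: (126.5+35.4)/2 × 4 = 323.8
  Sum = 1583.425 µg/L·hr

AUC = 1580 µg/L·hr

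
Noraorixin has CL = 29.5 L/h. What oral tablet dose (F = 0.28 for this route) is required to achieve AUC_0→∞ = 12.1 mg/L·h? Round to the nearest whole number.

Dose = 1275 mg

Dose = CL × AUC_0→∞ / F
     = 29.5 × 12.1 / 0.28 = 1274.82 mg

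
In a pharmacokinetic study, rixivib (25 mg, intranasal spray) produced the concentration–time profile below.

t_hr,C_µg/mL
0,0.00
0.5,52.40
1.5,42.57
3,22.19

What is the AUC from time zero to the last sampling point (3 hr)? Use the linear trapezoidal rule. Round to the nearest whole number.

AUC = 109 µg/mL·hr

Trapezoidal AUC_0→3:
  [0→0.5]: (0.00+52.40)/2 × 0.5 = 13.1
  [0.5→1.5]: (52.40+42.57)/2 × 1 = 47.485
  [1.5→3]: (42.57+22.19)/2 × 1.5 = 48.57
  Sum = 109.155 µg/mL·hr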